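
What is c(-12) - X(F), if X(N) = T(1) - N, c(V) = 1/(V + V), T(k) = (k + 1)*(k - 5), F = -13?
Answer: -121/24 ≈ -5.0417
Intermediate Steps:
T(k) = (1 + k)*(-5 + k)
c(V) = 1/(2*V)
X(N) = -8 - N (X(N) = (-5 + 1² - 4*1) - N = (-5 + 1 - 4) - N = -8 - N)
c(-12) - X(F) = (½)/(-12) - (-8 - 1*(-13)) = (½)*(-1/12) - (-8 + 13) = -1/24 - 1*5 = -1/24 - 5 = -121/24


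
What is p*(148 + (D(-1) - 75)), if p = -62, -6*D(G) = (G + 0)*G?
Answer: -13547/3 ≈ -4515.7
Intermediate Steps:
D(G) = -G**2/6 (D(G) = -(G + 0)*G/6 = -G*G/6 = -G**2/6)
p*(148 + (D(-1) - 75)) = -62*(148 + (-1/6*(-1)**2 - 75)) = -62*(148 + (-1/6*1 - 75)) = -62*(148 + (-1/6 - 75)) = -62*(148 - 451/6) = -62*437/6 = -13547/3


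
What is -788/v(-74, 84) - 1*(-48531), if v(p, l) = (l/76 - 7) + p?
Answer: 36842515/759 ≈ 48541.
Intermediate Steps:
v(p, l) = -7 + p + l/76 (v(p, l) = (l*(1/76) - 7) + p = (l/76 - 7) + p = (-7 + l/76) + p = -7 + p + l/76)
-788/v(-74, 84) - 1*(-48531) = -788/(-7 - 74 + (1/76)*84) - 1*(-48531) = -788/(-7 - 74 + 21/19) + 48531 = -788/(-1518/19) + 48531 = -788*(-19/1518) + 48531 = 7486/759 + 48531 = 36842515/759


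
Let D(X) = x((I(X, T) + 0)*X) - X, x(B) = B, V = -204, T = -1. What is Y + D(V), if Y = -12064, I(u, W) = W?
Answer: -11656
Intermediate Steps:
D(X) = -2*X (D(X) = (-1 + 0)*X - X = -X - X = -2*X)
Y + D(V) = -12064 - 2*(-204) = -12064 + 408 = -11656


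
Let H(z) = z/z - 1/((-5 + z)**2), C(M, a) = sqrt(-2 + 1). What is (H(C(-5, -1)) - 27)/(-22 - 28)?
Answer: 88/169 + I/3380 ≈ 0.52071 + 0.00029586*I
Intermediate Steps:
C(M, a) = I (C(M, a) = sqrt(-1) = I)
H(z) = 1 - 1/(-5 + z)**2
(H(C(-5, -1)) - 27)/(-22 - 28) = ((1 - 1/(-5 + I)**2) - 27)/(-22 - 28) = (-26 - 1/(-5 + I)**2)/(-50) = -(-26 - 1/(-5 + I)**2)/50 = 13/25 + 1/(50*(-5 + I)**2)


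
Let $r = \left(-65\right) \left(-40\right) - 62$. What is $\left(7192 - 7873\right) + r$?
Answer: $1857$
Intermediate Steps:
$r = 2538$ ($r = 2600 - 62 = 2538$)
$\left(7192 - 7873\right) + r = \left(7192 - 7873\right) + 2538 = -681 + 2538 = 1857$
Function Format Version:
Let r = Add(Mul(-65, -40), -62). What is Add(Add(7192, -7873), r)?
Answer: 1857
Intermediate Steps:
r = 2538 (r = Add(2600, -62) = 2538)
Add(Add(7192, -7873), r) = Add(Add(7192, -7873), 2538) = Add(-681, 2538) = 1857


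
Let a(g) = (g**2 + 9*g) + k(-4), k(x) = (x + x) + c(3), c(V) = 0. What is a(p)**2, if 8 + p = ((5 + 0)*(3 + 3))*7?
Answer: 1815952996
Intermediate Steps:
k(x) = 2*x (k(x) = (x + x) + 0 = 2*x + 0 = 2*x)
p = 202 (p = -8 + ((5 + 0)*(3 + 3))*7 = -8 + (5*6)*7 = -8 + 30*7 = -8 + 210 = 202)
a(g) = -8 + g**2 + 9*g (a(g) = (g**2 + 9*g) + 2*(-4) = (g**2 + 9*g) - 8 = -8 + g**2 + 9*g)
a(p)**2 = (-8 + 202**2 + 9*202)**2 = (-8 + 40804 + 1818)**2 = 42614**2 = 1815952996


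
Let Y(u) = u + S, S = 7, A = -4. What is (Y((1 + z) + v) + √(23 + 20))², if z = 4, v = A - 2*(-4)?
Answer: (16 + √43)² ≈ 508.84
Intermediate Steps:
v = 4 (v = -4 - 2*(-4) = -4 + 8 = 4)
Y(u) = 7 + u (Y(u) = u + 7 = 7 + u)
(Y((1 + z) + v) + √(23 + 20))² = ((7 + ((1 + 4) + 4)) + √(23 + 20))² = ((7 + (5 + 4)) + √43)² = ((7 + 9) + √43)² = (16 + √43)²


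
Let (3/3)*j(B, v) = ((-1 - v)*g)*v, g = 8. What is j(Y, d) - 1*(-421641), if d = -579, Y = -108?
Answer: -2255655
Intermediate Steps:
j(B, v) = v*(-8 - 8*v) (j(B, v) = ((-1 - v)*8)*v = (-8 - 8*v)*v = v*(-8 - 8*v))
j(Y, d) - 1*(-421641) = -8*(-579)*(1 - 579) - 1*(-421641) = -8*(-579)*(-578) + 421641 = -2677296 + 421641 = -2255655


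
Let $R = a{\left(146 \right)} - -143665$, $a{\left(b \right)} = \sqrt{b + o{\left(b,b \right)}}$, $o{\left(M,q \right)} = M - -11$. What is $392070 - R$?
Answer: $248405 - \sqrt{303} \approx 2.4839 \cdot 10^{5}$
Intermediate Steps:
$o{\left(M,q \right)} = 11 + M$ ($o{\left(M,q \right)} = M + 11 = 11 + M$)
$a{\left(b \right)} = \sqrt{11 + 2 b}$ ($a{\left(b \right)} = \sqrt{b + \left(11 + b\right)} = \sqrt{11 + 2 b}$)
$R = 143665 + \sqrt{303}$ ($R = \sqrt{11 + 2 \cdot 146} - -143665 = \sqrt{11 + 292} + 143665 = \sqrt{303} + 143665 = 143665 + \sqrt{303} \approx 1.4368 \cdot 10^{5}$)
$392070 - R = 392070 - \left(143665 + \sqrt{303}\right) = 248405 - \sqrt{303}$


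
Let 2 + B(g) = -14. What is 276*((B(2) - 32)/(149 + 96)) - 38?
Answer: -22558/245 ≈ -92.073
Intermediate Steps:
B(g) = -16 (B(g) = -2 - 14 = -16)
276*((B(2) - 32)/(149 + 96)) - 38 = 276*((-16 - 32)/(149 + 96)) - 38 = 276*(-48/245) - 38 = -13248/245 - 38 = -22558/245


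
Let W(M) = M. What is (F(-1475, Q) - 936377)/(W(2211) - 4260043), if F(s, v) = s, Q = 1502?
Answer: 234463/1064458 ≈ 0.22027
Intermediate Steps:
(F(-1475, Q) - 936377)/(W(2211) - 4260043) = (-1475 - 936377)/(2211 - 4260043) = -937852/(-4257832) = -937852*(-1/4257832) = 234463/1064458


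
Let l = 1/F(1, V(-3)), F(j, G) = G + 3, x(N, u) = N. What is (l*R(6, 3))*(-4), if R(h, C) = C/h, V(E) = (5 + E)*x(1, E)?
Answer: -2/5 ≈ -0.40000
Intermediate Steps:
V(E) = 5 + E (V(E) = (5 + E)*1 = 5 + E)
F(j, G) = 3 + G
l = 1/5 (l = 1/(3 + (5 - 3)) = 1/(3 + 2) = 1/5 ≈ 0.20000)
(l*R(6, 3))*(-4) = ((3/6)/5)*(-4) = ((3*(1/6))/5)*(-4) = ((1/5)*(1/2))*(-4) = (1/10)*(-4) = -2/5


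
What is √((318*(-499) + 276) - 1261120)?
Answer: I*√1419526 ≈ 1191.4*I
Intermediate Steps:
√((318*(-499) + 276) - 1261120) = √((-158682 + 276) - 1261120) = √(-158406 - 1261120) = √(-1419526) = I*√1419526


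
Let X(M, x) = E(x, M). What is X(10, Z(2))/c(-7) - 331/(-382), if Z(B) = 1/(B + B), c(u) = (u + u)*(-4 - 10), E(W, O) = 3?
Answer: 33011/37436 ≈ 0.88180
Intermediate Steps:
c(u) = -28*u (c(u) = (2*u)*(-14) = -28*u)
Z(B) = 1/(2*B)
X(M, x) = 3
X(10, Z(2))/c(-7) - 331/(-382) = 3/((-28*(-7))) - 331/(-382) = 3/196 - 331*(-1/382) = 3*(1/196) + 331/382 = 3/196 + 331/382 = 33011/37436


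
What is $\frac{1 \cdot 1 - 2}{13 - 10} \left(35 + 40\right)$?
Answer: $-25$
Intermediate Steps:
$\frac{1 \cdot 1 - 2}{13 - 10} \left(35 + 40\right) = \frac{1 - 2}{3} \cdot 75 = \left(-1\right) \frac{1}{3} \cdot 75 = \left(- \frac{1}{3}\right) 75 = -25$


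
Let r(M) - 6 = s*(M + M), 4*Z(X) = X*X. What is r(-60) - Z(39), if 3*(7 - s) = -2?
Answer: -5177/4 ≈ -1294.3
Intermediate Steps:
s = 23/3 (s = 7 - ⅓*(-2) = 7 + ⅔ = 23/3 ≈ 7.6667)
Z(X) = X²/4 (Z(X) = (X*X)/4 = X²/4)
r(M) = 6 + 46*M/3 (r(M) = 6 + 23*(M + M)/3 = 6 + 23*(2*M)/3 = 6 + 46*M/3)
r(-60) - Z(39) = (6 + (46/3)*(-60)) - 39²/4 = (6 - 920) - 1521/4 = -914 - 1*1521/4 = -914 - 1521/4 = -5177/4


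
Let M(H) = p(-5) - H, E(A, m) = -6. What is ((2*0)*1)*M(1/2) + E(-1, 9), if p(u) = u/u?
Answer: -6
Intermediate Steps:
p(u) = 1
M(H) = 1 - H
((2*0)*1)*M(1/2) + E(-1, 9) = ((2*0)*1)*(1 - 1/2) - 6 = (0*1)*(1 - 1*1/2) - 6 = 0*(1 - 1/2) - 6 = 0*(1/2) - 6 = 0 - 6 = -6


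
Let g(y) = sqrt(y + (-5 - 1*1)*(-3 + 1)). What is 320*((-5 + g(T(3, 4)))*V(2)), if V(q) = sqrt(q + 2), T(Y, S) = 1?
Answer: -3200 + 640*sqrt(13) ≈ -892.45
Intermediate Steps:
V(q) = sqrt(2 + q)
g(y) = sqrt(12 + y) (g(y) = sqrt(y + (-5 - 1)*(-2)) = sqrt(y - 6*(-2)) = sqrt(y + 12) = sqrt(12 + y))
320*((-5 + g(T(3, 4)))*V(2)) = 320*((-5 + sqrt(12 + 1))*sqrt(2 + 2)) = 320*((-5 + sqrt(13))*sqrt(4)) = 320*((-5 + sqrt(13))*2) = 320*(-10 + 2*sqrt(13)) = -3200 + 640*sqrt(13)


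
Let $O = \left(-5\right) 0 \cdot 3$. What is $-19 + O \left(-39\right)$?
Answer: $-19$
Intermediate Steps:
$O = 0$ ($O = 0 \cdot 3 = 0$)
$-19 + O \left(-39\right) = -19 + 0 \left(-39\right) = -19 + 0 = -19$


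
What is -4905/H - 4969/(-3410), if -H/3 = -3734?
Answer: 3244724/3183235 ≈ 1.0193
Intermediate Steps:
H = 11202 (H = -3*(-3734) = 11202)
-4905/H - 4969/(-3410) = -4905/11202 - 4969/(-3410) = -4905*1/11202 - 4969*(-1/3410) = -1635/3734 + 4969/3410 = 3244724/3183235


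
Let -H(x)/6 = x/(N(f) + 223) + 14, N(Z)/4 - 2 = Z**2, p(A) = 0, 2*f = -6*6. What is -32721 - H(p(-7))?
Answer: -32637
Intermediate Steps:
f = -18 (f = (-6*6)/2 = (1/2)*(-36) = -18)
N(Z) = 8 + 4*Z**2
H(x) = -84 - 2*x/509 (H(x) = -6*(x/((8 + 4*(-18)**2) + 223) + 14) = -6*(x/((8 + 4*324) + 223) + 14) = -6*(x/((8 + 1296) + 223) + 14) = -6*(x/(1304 + 223) + 14) = -6*(x/1527 + 14) = -6*(14 + x/1527) = -84 - 2*x/509)
-32721 - H(p(-7)) = -32721 - (-84 - 2/509*0) = -32721 - (-84 + 0) = -32721 - 1*(-84) = -32721 + 84 = -32637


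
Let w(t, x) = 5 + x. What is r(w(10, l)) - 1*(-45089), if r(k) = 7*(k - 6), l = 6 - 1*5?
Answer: 45089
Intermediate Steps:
l = 1 (l = 6 - 5 = 1)
r(k) = -42 + 7*k (r(k) = 7*(-6 + k) = -42 + 7*k)
r(w(10, l)) - 1*(-45089) = (-42 + 7*(5 + 1)) - 1*(-45089) = (-42 + 7*6) + 45089 = (-42 + 42) + 45089 = 0 + 45089 = 45089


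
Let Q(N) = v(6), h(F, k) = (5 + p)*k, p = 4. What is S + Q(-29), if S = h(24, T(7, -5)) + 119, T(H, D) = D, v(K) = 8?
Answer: 82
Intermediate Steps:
h(F, k) = 9*k (h(F, k) = (5 + 4)*k = 9*k)
Q(N) = 8
S = 74 (S = 9*(-5) + 119 = -45 + 119 = 74)
S + Q(-29) = 74 + 8 = 82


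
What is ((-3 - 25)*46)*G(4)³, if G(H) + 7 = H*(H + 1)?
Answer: -2829736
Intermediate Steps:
G(H) = -7 + H*(1 + H) (G(H) = -7 + H*(H + 1) = -7 + H*(1 + H))
((-3 - 25)*46)*G(4)³ = ((-3 - 25)*46)*(-7 + 4 + 4²)³ = (-28*46)*(-7 + 4 + 16)³ = -1288*13³ = -1288*2197 = -2829736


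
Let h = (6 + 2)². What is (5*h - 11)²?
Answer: 95481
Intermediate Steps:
h = 64 (h = 8² = 64)
(5*h - 11)² = (5*64 - 11)² = (320 - 11)² = 309² = 95481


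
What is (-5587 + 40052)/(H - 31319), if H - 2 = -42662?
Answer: -34465/73979 ≈ -0.46588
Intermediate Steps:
H = -42660 (H = 2 - 42662 = -42660)
(-5587 + 40052)/(H - 31319) = (-5587 + 40052)/(-42660 - 31319) = 34465/(-73979) = 34465*(-1/73979) = -34465/73979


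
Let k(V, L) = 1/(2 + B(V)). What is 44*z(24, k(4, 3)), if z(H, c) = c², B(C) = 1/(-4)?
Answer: 704/49 ≈ 14.367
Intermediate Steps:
B(C) = -¼
k(V, L) = 4/7 (k(V, L) = 1/(2 - ¼) = 1/(7/4) = 4/7)
44*z(24, k(4, 3)) = 44*(4/7)² = 44*(16/49) = 704/49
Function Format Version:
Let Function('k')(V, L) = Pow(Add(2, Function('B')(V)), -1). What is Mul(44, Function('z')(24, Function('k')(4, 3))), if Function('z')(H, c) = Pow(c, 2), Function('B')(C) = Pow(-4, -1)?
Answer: Rational(704, 49) ≈ 14.367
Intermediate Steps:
Function('B')(C) = Rational(-1, 4)
Function('k')(V, L) = Rational(4, 7) (Function('k')(V, L) = Pow(Add(2, Rational(-1, 4)), -1) = Pow(Rational(7, 4), -1) = Rational(4, 7))
Mul(44, Function('z')(24, Function('k')(4, 3))) = Mul(44, Pow(Rational(4, 7), 2)) = Mul(44, Rational(16, 49)) = Rational(704, 49)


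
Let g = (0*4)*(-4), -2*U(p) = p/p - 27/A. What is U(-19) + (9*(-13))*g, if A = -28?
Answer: -55/56 ≈ -0.98214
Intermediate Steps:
U(p) = -55/56 (U(p) = -(p/p - 27/(-28))/2 = -(1 - 27*(-1/28))/2 = -(1 + 27/28)/2 = -½*55/28 = -55/56)
g = 0 (g = 0*(-4) = 0)
U(-19) + (9*(-13))*g = -55/56 + (9*(-13))*0 = -55/56 - 117*0 = -55/56 + 0 = -55/56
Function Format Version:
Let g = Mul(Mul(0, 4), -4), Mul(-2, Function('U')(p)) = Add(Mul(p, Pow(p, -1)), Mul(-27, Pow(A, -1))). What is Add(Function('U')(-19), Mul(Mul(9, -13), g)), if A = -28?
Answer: Rational(-55, 56) ≈ -0.98214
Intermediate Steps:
Function('U')(p) = Rational(-55, 56) (Function('U')(p) = Mul(Rational(-1, 2), Add(Mul(p, Pow(p, -1)), Mul(-27, Pow(-28, -1)))) = Mul(Rational(-1, 2), Add(1, Mul(-27, Rational(-1, 28)))) = Mul(Rational(-1, 2), Add(1, Rational(27, 28))) = Mul(Rational(-1, 2), Rational(55, 28)) = Rational(-55, 56))
g = 0 (g = Mul(0, -4) = 0)
Add(Function('U')(-19), Mul(Mul(9, -13), g)) = Add(Rational(-55, 56), Mul(Mul(9, -13), 0)) = Add(Rational(-55, 56), Mul(-117, 0)) = Add(Rational(-55, 56), 0) = Rational(-55, 56)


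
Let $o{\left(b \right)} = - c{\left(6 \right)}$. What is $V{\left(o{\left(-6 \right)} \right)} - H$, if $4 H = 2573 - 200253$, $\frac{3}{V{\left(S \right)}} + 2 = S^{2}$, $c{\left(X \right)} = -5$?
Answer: $\frac{1136663}{23} \approx 49420.0$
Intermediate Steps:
$o{\left(b \right)} = 5$ ($o{\left(b \right)} = \left(-1\right) \left(-5\right) = 5$)
$V{\left(S \right)} = \frac{3}{-2 + S^{2}}$
$H = -49420$ ($H = \frac{2573 - 200253}{4} = \frac{1}{4} \left(-197680\right) = -49420$)
$V{\left(o{\left(-6 \right)} \right)} - H = \frac{3}{-2 + 5^{2}} - -49420 = \frac{3}{-2 + 25} + 49420 = \frac{3}{23} + 49420 = \frac{1136663}{23}$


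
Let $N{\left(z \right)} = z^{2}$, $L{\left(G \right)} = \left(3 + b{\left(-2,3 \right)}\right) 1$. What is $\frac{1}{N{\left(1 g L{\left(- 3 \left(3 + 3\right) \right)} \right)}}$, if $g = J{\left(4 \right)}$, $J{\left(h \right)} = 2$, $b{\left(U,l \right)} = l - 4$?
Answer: $\frac{1}{16} \approx 0.0625$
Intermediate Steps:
$b{\left(U,l \right)} = -4 + l$ ($b{\left(U,l \right)} = l - 4 = -4 + l$)
$g = 2$
$L{\left(G \right)} = 2$ ($L{\left(G \right)} = \left(3 + \left(-4 + 3\right)\right) 1 = \left(3 - 1\right) 1 = 2 \cdot 1 = 2$)
$\frac{1}{N{\left(1 g L{\left(- 3 \left(3 + 3\right) \right)} \right)}} = \frac{1}{\left(1 \cdot 2 \cdot 2\right)^{2}} = \frac{1}{\left(2 \cdot 2\right)^{2}} = \frac{1}{4^{2}} = \frac{1}{16}$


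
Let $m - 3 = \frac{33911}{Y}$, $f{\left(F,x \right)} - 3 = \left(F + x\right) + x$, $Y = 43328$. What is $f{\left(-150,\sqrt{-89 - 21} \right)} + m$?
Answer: $- \frac{6205321}{43328} + 2 i \sqrt{110} \approx -143.22 + 20.976 i$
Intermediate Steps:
$f{\left(F,x \right)} = 3 + F + 2 x$ ($f{\left(F,x \right)} = 3 + \left(\left(F + x\right) + x\right) = 3 + \left(F + 2 x\right) = 3 + F + 2 x$)
$m = \frac{163895}{43328}$ ($m = 3 + \frac{33911}{43328} = \frac{163895}{43328} \approx 3.7827$)
$f{\left(-150,\sqrt{-89 - 21} \right)} + m = \left(3 - 150 + 2 \sqrt{-89 - 21}\right) + \frac{163895}{43328} = \left(3 - 150 + 2 \sqrt{-110}\right) + \frac{163895}{43328} = \left(3 - 150 + 2 i \sqrt{110}\right) + \frac{163895}{43328} = \left(-147 + 2 i \sqrt{110}\right) + \frac{163895}{43328} = - \frac{6205321}{43328} + 2 i \sqrt{110}$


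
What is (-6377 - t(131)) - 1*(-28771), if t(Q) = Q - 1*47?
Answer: 22310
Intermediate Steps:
t(Q) = -47 + Q (t(Q) = Q - 47 = -47 + Q)
(-6377 - t(131)) - 1*(-28771) = (-6377 - (-47 + 131)) - 1*(-28771) = (-6377 - 1*84) + 28771 = (-6377 - 84) + 28771 = -6461 + 28771 = 22310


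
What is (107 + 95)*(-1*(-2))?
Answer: 404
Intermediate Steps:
(107 + 95)*(-1*(-2)) = 202*2 = 404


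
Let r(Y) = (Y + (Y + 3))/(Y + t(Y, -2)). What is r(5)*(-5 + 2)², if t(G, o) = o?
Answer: 39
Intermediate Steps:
r(Y) = (3 + 2*Y)/(-2 + Y) (r(Y) = (Y + (Y + 3))/(Y - 2) = (Y + (3 + Y))/(-2 + Y) = (3 + 2*Y)/(-2 + Y))
r(5)*(-5 + 2)² = ((3 + 2*5)/(-2 + 5))*(-5 + 2)² = ((3 + 10)/3)*(-3)² = ((⅓)*13)*9 = (13/3)*9 = 39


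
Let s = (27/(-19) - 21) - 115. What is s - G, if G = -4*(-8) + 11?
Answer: -3428/19 ≈ -180.42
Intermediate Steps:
G = 43 (G = 32 + 11 = 43)
s = -2611/19 (s = (27*(-1/19) - 21) - 115 = (-27/19 - 21) - 115 = -426/19 - 115 = -2611/19 ≈ -137.42)
s - G = -2611/19 - 1*43 = -2611/19 - 43 = -3428/19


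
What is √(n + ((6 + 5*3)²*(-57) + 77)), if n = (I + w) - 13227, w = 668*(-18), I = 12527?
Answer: 2*I*√9446 ≈ 194.38*I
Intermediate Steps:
w = -12024
n = -12724 (n = (12527 - 12024) - 13227 = 503 - 13227 = -12724)
√(n + ((6 + 5*3)²*(-57) + 77)) = √(-12724 + ((6 + 5*3)²*(-57) + 77)) = √(-12724 + ((6 + 15)²*(-57) + 77)) = √(-12724 + (21²*(-57) + 77)) = √(-12724 + (441*(-57) + 77)) = √(-12724 + (-25137 + 77)) = √(-12724 - 25060) = √(-37784) = 2*I*√9446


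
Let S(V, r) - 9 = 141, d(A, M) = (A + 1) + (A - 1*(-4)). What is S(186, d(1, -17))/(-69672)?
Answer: -25/11612 ≈ -0.0021529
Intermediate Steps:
d(A, M) = 5 + 2*A (d(A, M) = (1 + A) + (A + 4) = (1 + A) + (4 + A) = 5 + 2*A)
S(V, r) = 150 (S(V, r) = 9 + 141 = 150)
S(186, d(1, -17))/(-69672) = 150/(-69672) = 150*(-1/69672) = -25/11612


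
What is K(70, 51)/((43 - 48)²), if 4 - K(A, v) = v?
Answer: -47/25 ≈ -1.8800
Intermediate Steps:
K(A, v) = 4 - v
K(70, 51)/((43 - 48)²) = (4 - 1*51)/((43 - 48)²) = (4 - 51)/((-5)²) = -47/25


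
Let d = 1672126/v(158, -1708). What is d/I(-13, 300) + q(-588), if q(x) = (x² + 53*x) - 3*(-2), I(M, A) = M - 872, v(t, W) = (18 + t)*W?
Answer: 41845928553503/133019040 ≈ 3.1459e+5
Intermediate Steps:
v(t, W) = W*(18 + t)
I(M, A) = -872 + M
d = -836063/150304 (d = 1672126/((-1708*(18 + 158))) = 1672126/((-1708*176)) = 1672126/(-300608) = 1672126*(-1/300608) = -836063/150304 ≈ -5.5625)
q(x) = 6 + x² + 53*x (q(x) = (x² + 53*x) + 6 = 6 + x² + 53*x)
d/I(-13, 300) + q(-588) = -836063/(150304*(-872 - 13)) + (6 + (-588)² + 53*(-588)) = -836063/150304/(-885) + (6 + 345744 - 31164) = -836063/150304*(-1/885) + 314586 = 836063/133019040 + 314586 = 41845928553503/133019040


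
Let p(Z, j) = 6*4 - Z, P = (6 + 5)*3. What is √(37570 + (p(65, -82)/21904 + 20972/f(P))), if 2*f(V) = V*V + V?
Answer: √259252078867287/83028 ≈ 193.93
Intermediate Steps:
P = 33 (P = 11*3 = 33)
p(Z, j) = 24 - Z
f(V) = V/2 + V²/2 (f(V) = (V*V + V)/2 = (V² + V)/2 = (V + V²)/2 = V/2 + V²/2)
√(37570 + (p(65, -82)/21904 + 20972/f(P))) = √(37570 + ((24 - 1*65)/21904 + 20972/(((½)*33*(1 + 33))))) = √(37570 + ((24 - 65)*(1/21904) + 20972/(((½)*33*34)))) = √(37570 + (-41*1/21904 + 20972/561)) = √(37570 + (-41/21904 + 20972*(1/561))) = √(37570 + (-41/21904 + 20972/561)) = √(37570 + 459347687/12288144) = √(462124917767/12288144) = √259252078867287/83028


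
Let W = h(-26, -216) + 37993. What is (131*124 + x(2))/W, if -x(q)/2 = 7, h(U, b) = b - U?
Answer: 5410/12601 ≈ 0.42933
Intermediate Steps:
x(q) = -14 (x(q) = -2*7 = -14)
W = 37803 (W = (-216 - 1*(-26)) + 37993 = (-216 + 26) + 37993 = -190 + 37993 = 37803)
(131*124 + x(2))/W = (131*124 - 14)/37803 = (16244 - 14)*(1/37803) = 16230*(1/37803) = 5410/12601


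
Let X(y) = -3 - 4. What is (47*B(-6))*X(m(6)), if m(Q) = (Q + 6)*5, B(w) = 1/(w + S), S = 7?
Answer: -329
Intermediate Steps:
B(w) = 1/(7 + w) (B(w) = 1/(w + 7) = 1/(7 + w))
m(Q) = 30 + 5*Q (m(Q) = (6 + Q)*5 = 30 + 5*Q)
X(y) = -7
(47*B(-6))*X(m(6)) = (47/(7 - 6))*(-7) = (47/1)*(-7) = (47*1)*(-7) = 47*(-7) = -329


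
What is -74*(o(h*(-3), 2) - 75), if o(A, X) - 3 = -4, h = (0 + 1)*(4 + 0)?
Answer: 5624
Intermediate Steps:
h = 4 (h = 1*4 = 4)
o(A, X) = -1 (o(A, X) = 3 - 4 = -1)
-74*(o(h*(-3), 2) - 75) = -74*(-1 - 75) = -74*(-76) = 5624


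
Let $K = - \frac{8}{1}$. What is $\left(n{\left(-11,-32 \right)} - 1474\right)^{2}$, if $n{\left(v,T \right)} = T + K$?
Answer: $2292196$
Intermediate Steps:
$K = -8$ ($K = \left(-8\right) 1 = -8$)
$n{\left(v,T \right)} = -8 + T$ ($n{\left(v,T \right)} = T - 8 = -8 + T$)
$\left(n{\left(-11,-32 \right)} - 1474\right)^{2} = \left(\left(-8 - 32\right) - 1474\right)^{2} = \left(-40 - 1474\right)^{2} = \left(-1514\right)^{2} = 2292196$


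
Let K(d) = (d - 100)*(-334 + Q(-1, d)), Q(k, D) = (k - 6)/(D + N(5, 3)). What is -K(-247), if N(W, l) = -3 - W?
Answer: -29551561/255 ≈ -1.1589e+5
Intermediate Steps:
Q(k, D) = (-6 + k)/(-8 + D) (Q(k, D) = (k - 6)/(D + (-3 - 1*5)) = (-6 + k)/(D + (-3 - 5)) = (-6 + k)/(D - 8) = (-6 + k)/(-8 + D))
K(d) = (-334 - 7/(-8 + d))*(-100 + d) (K(d) = (d - 100)*(-334 + (-6 - 1)/(-8 + d)) = (-100 + d)*(-334 - 7/(-8 + d)) = (-334 - 7/(-8 + d))*(-100 + d))
-K(-247) = -(-266500 - 334*(-247)² + 36065*(-247))/(-8 - 247) = -(-266500 - 334*61009 - 8908055)/(-255) = -(-1)*(-266500 - 20377006 - 8908055)/255 = -(-1)*(-29551561)/255 = -1*29551561/255 = -29551561/255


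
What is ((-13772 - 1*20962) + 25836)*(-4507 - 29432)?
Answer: 301989222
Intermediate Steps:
((-13772 - 1*20962) + 25836)*(-4507 - 29432) = ((-13772 - 20962) + 25836)*(-33939) = (-34734 + 25836)*(-33939) = -8898*(-33939) = 301989222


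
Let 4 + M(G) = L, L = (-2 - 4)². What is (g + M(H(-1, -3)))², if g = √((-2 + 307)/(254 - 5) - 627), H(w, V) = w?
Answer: 99158/249 + 832*I*√229578/249 ≈ 398.23 + 1601.0*I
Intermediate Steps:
L = 36 (L = (-6)² = 36)
M(G) = 32 (M(G) = -4 + 36 = 32)
g = 13*I*√229578/249 (g = √(305/249 - 627) = √(-155818/249) = 13*I*√229578/249 ≈ 25.016*I)
(g + M(H(-1, -3)))² = (13*I*√229578/249 + 32)² = (32 + 13*I*√229578/249)²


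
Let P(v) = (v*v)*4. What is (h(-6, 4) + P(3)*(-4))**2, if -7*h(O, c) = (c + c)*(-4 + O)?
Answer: 861184/49 ≈ 17575.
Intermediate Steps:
P(v) = 4*v**2 (P(v) = v**2*4 = 4*v**2)
h(O, c) = -2*c*(-4 + O)/7 (h(O, c) = -(c + c)*(-4 + O)/7 = -2*c*(-4 + O)/7)
(h(-6, 4) + P(3)*(-4))**2 = ((2/7)*4*(4 - 1*(-6)) + (4*3**2)*(-4))**2 = ((2/7)*4*(4 + 6) + (4*9)*(-4))**2 = ((2/7)*4*10 + 36*(-4))**2 = (80/7 - 144)**2 = (-928/7)**2 = 861184/49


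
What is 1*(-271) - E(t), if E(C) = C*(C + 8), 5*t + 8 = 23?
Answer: -304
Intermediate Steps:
t = 3 (t = -8/5 + (⅕)*23 = -8/5 + 23/5 = 3)
E(C) = C*(8 + C)
1*(-271) - E(t) = 1*(-271) - 3*(8 + 3) = -271 - 3*11 = -271 - 1*33 = -271 - 33 = -304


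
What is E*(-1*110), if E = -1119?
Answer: 123090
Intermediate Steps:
E*(-1*110) = -(-1119)*110 = -1119*(-110) = 123090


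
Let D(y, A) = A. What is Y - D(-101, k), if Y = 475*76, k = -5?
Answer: 36105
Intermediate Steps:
Y = 36100
Y - D(-101, k) = 36100 - 1*(-5) = 36100 + 5 = 36105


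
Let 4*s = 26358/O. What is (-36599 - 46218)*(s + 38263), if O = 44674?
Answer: -40447062102193/12764 ≈ -3.1688e+9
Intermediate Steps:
s = 13179/89348 (s = (26358/44674)/4 = (26358*(1/44674))/4 = (¼)*(13179/22337) = 13179/89348 ≈ 0.14750)
(-36599 - 46218)*(s + 38263) = (-36599 - 46218)*(13179/89348 + 38263) = -82817*3418735703/89348 = -40447062102193/12764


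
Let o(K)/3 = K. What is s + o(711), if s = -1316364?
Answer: -1314231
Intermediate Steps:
o(K) = 3*K
s + o(711) = -1316364 + 3*711 = -1316364 + 2133 = -1314231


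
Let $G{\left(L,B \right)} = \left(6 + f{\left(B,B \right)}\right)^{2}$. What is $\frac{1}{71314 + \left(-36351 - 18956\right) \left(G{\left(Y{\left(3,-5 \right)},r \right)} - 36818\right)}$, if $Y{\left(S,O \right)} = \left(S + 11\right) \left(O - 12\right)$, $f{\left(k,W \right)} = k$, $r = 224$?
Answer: $- \frac{1}{889375860} \approx -1.1244 \cdot 10^{-9}$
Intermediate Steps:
$Y{\left(S,O \right)} = \left(-12 + O\right) \left(11 + S\right)$ ($Y{\left(S,O \right)} = \left(11 + S\right) \left(-12 + O\right) = \left(-12 + O\right) \left(11 + S\right)$)
$G{\left(L,B \right)} = \left(6 + B\right)^{2}$
$\frac{1}{71314 + \left(-36351 - 18956\right) \left(G{\left(Y{\left(3,-5 \right)},r \right)} - 36818\right)} = \frac{1}{71314 + \left(-36351 - 18956\right) \left(\left(6 + 224\right)^{2} - 36818\right)} = \frac{1}{71314 - 55307 \left(230^{2} - 36818\right)} = \frac{1}{71314 - 55307 \left(52900 - 36818\right)} = \frac{1}{71314 - 889447174} = \frac{1}{-889375860} = - \frac{1}{889375860}$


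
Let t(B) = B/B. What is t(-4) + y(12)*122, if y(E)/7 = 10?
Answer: 8541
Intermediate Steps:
t(B) = 1
y(E) = 70 (y(E) = 7*10 = 70)
t(-4) + y(12)*122 = 1 + 70*122 = 1 + 8540 = 8541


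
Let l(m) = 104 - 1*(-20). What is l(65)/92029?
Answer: 124/92029 ≈ 0.0013474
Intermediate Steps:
l(m) = 124 (l(m) = 104 + 20 = 124)
l(65)/92029 = 124/92029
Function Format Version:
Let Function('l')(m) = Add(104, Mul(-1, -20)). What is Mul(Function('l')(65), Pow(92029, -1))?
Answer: Rational(124, 92029) ≈ 0.0013474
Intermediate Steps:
Function('l')(m) = 124 (Function('l')(m) = Add(104, 20) = 124)
Mul(Function('l')(65), Pow(92029, -1)) = Mul(124, Pow(92029, -1)) = Mul(124, Rational(1, 92029)) = Rational(124, 92029)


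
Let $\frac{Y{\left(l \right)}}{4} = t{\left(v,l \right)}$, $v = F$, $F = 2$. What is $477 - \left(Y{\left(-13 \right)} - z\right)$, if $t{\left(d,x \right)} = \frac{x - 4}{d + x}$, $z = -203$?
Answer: $\frac{2946}{11} \approx 267.82$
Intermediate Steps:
$v = 2$
$t{\left(d,x \right)} = \frac{-4 + x}{d + x}$
$Y{\left(l \right)} = \frac{4 \left(-4 + l\right)}{2 + l}$ ($Y{\left(l \right)} = 4 \frac{-4 + l}{2 + l} = \frac{4 \left(-4 + l\right)}{2 + l}$)
$477 - \left(Y{\left(-13 \right)} - z\right) = 477 - \left(\frac{4 \left(-4 - 13\right)}{2 - 13} - -203\right) = 477 - \left(4 \frac{1}{-11} \left(-17\right) + 203\right) = 477 - \left(4 \left(- \frac{1}{11}\right) \left(-17\right) + 203\right) = 477 - \left(\frac{68}{11} + 203\right) = 477 - \frac{2301}{11} = \frac{2946}{11}$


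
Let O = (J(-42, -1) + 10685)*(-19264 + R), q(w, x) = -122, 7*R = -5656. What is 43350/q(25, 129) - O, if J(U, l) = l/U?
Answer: 274735355941/1281 ≈ 2.1447e+8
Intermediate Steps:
R = -808 (R = (⅐)*(-5656) = -808)
O = -4503865756/21 (O = (-1/(-42) + 10685)*(-19264 - 808) = (-1*(-1/42) + 10685)*(-20072) = (1/42 + 10685)*(-20072) = (448771/42)*(-20072) = -4503865756/21 ≈ -2.1447e+8)
43350/q(25, 129) - O = 43350/(-122) - 1*(-4503865756/21) = 43350*(-1/122) + 4503865756/21 = -21675/61 + 4503865756/21 = 274735355941/1281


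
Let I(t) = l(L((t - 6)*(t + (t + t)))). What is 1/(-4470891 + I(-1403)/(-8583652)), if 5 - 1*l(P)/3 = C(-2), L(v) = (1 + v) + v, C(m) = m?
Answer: -1226236/5482367496279 ≈ -2.2367e-7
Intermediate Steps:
L(v) = 1 + 2*v
l(P) = 21 (l(P) = 15 - 3*(-2) = 15 + 6 = 21)
I(t) = 21
1/(-4470891 + I(-1403)/(-8583652)) = 1/(-4470891 + 21/(-8583652)) = 1/(-4470891 + 21*(-1/8583652)) = 1/(-4470891 - 3/1226236) = 1/(-5482367496279/1226236) = -1226236/5482367496279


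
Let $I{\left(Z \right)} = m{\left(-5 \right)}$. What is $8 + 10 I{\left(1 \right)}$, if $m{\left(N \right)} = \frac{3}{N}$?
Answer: $2$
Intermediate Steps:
$I{\left(Z \right)} = - \frac{3}{5}$ ($I{\left(Z \right)} = \frac{3}{-5} = 3 \left(- \frac{1}{5}\right) = - \frac{3}{5}$)
$8 + 10 I{\left(1 \right)} = 8 + 10 \left(- \frac{3}{5}\right) = 8 - 6 = 2$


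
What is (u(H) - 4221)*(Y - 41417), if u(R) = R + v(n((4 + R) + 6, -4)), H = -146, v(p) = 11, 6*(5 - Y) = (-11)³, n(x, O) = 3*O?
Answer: 179424366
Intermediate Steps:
Y = 1361/6 (Y = 5 - ⅙*(-11)³ = 5 - ⅙*(-1331) = 5 + 1331/6 = 1361/6 ≈ 226.83)
u(R) = 11 + R (u(R) = R + 11 = 11 + R)
(u(H) - 4221)*(Y - 41417) = ((11 - 146) - 4221)*(1361/6 - 41417) = (-135 - 4221)*(-247141/6) = -4356*(-247141/6) = 179424366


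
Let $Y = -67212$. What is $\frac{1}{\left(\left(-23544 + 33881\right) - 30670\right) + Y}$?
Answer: $- \frac{1}{87545} \approx -1.1423 \cdot 10^{-5}$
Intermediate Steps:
$\frac{1}{\left(\left(-23544 + 33881\right) - 30670\right) + Y} = \frac{1}{\left(\left(-23544 + 33881\right) - 30670\right) - 67212} = \frac{1}{\left(10337 - 30670\right) - 67212} = \frac{1}{-20333 - 67212} = \frac{1}{-87545} = - \frac{1}{87545}$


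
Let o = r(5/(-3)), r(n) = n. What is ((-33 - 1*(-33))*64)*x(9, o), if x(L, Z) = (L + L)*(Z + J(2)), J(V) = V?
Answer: 0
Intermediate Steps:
o = -5/3 (o = 5/(-3) = 5*(-⅓) = -5/3 ≈ -1.6667)
x(L, Z) = 2*L*(2 + Z) (x(L, Z) = (L + L)*(Z + 2) = (2*L)*(2 + Z) = 2*L*(2 + Z))
((-33 - 1*(-33))*64)*x(9, o) = ((-33 - 1*(-33))*64)*(2*9*(2 - 5/3)) = ((-33 + 33)*64)*(2*9*(⅓)) = (0*64)*6 = 0*6 = 0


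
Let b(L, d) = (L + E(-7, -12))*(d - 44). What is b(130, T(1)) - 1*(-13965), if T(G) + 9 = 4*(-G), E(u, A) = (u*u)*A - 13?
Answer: 40812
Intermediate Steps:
E(u, A) = -13 + A*u**2 (E(u, A) = u**2*A - 13 = A*u**2 - 13 = -13 + A*u**2)
T(G) = -9 - 4*G (T(G) = -9 + 4*(-G) = -9 - 4*G)
b(L, d) = (-601 + L)*(-44 + d) (b(L, d) = (L + (-13 - 12*(-7)**2))*(d - 44) = (L + (-13 - 12*49))*(-44 + d) = (L + (-13 - 588))*(-44 + d) = (L - 601)*(-44 + d) = (-601 + L)*(-44 + d))
b(130, T(1)) - 1*(-13965) = (26444 - 601*(-9 - 4*1) - 44*130 + 130*(-9 - 4*1)) - 1*(-13965) = (26444 - 601*(-9 - 4) - 5720 + 130*(-9 - 4)) + 13965 = (26444 - 601*(-13) - 5720 + 130*(-13)) + 13965 = (26444 + 7813 - 5720 - 1690) + 13965 = 26847 + 13965 = 40812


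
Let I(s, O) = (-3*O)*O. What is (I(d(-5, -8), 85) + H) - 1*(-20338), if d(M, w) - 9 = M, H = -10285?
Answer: -11622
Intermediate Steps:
d(M, w) = 9 + M
I(s, O) = -3*O²
(I(d(-5, -8), 85) + H) - 1*(-20338) = (-3*85² - 10285) - 1*(-20338) = (-3*7225 - 10285) + 20338 = (-21675 - 10285) + 20338 = -31960 + 20338 = -11622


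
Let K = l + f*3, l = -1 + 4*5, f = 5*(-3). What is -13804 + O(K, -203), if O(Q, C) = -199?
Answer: -14003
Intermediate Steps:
f = -15
l = 19 (l = -1 + 20 = 19)
K = -26 (K = 19 - 15*3 = 19 - 45 = -26)
-13804 + O(K, -203) = -13804 - 199 = -14003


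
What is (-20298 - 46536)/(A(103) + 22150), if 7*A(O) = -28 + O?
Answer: -467838/155125 ≈ -3.0159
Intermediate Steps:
A(O) = -4 + O/7 (A(O) = (-28 + O)/7 = -4 + O/7)
(-20298 - 46536)/(A(103) + 22150) = (-20298 - 46536)/((-4 + (⅐)*103) + 22150) = -66834/((-4 + 103/7) + 22150) = -66834/(75/7 + 22150) = -66834/155125/7 = -66834*7/155125 = -467838/155125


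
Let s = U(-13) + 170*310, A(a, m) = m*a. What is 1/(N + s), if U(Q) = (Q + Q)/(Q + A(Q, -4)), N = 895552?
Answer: 3/2844754 ≈ 1.0546e-6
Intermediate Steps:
A(a, m) = a*m
U(Q) = -⅔ (U(Q) = (Q + Q)/(Q + Q*(-4)) = (2*Q)/(Q - 4*Q) = (2*Q)/((-3*Q)) = (2*Q)*(-1/(3*Q)) = -⅔)
s = 158098/3 (s = -⅔ + 170*310 = -⅔ + 52700 = 158098/3 ≈ 52699.)
1/(N + s) = 1/(895552 + 158098/3) = 1/(2844754/3) = 3/2844754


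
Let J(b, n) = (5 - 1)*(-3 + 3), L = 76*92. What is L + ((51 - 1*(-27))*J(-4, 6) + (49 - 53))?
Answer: 6988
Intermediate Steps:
L = 6992
J(b, n) = 0 (J(b, n) = 4*0 = 0)
L + ((51 - 1*(-27))*J(-4, 6) + (49 - 53)) = 6992 + ((51 - 1*(-27))*0 + (49 - 53)) = 6992 + ((51 + 27)*0 - 4) = 6992 + (78*0 - 4) = 6992 + (0 - 4) = 6992 - 4 = 6988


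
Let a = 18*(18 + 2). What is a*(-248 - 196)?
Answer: -159840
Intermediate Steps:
a = 360 (a = 18*20 = 360)
a*(-248 - 196) = 360*(-248 - 196) = 360*(-444) = -159840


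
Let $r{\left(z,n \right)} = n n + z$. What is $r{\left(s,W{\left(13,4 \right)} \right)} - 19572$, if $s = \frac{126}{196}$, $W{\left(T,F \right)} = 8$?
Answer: $- \frac{273103}{14} \approx -19507.0$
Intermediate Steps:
$s = \frac{9}{14}$ ($s = 126 \cdot \frac{1}{196} = \frac{9}{14} \approx 0.64286$)
$r{\left(z,n \right)} = z + n^{2}$ ($r{\left(z,n \right)} = n^{2} + z = z + n^{2}$)
$r{\left(s,W{\left(13,4 \right)} \right)} - 19572 = \left(\frac{9}{14} + 8^{2}\right) - 19572 = \left(\frac{9}{14} + 64\right) - 19572 = \frac{905}{14} - 19572 = - \frac{273103}{14}$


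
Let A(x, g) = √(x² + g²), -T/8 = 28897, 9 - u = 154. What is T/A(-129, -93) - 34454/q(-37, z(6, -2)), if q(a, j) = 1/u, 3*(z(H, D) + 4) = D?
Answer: 4995830 - 115588*√2810/4215 ≈ 4.9944e+6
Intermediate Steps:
u = -145 (u = 9 - 1*154 = 9 - 154 = -145)
z(H, D) = -4 + D/3
q(a, j) = -1/145 (q(a, j) = 1/(-145) = -1/145)
T = -231176 (T = -8*28897 = -231176)
A(x, g) = √(g² + x²)
T/A(-129, -93) - 34454/q(-37, z(6, -2)) = -231176/√((-93)² + (-129)²) - 34454/(-1/145) = -231176/√(8649 + 16641) - 34454*(-145) = -231176*√2810/8430 + 4995830 = -115588*√2810/4215 + 4995830 = 4995830 - 115588*√2810/4215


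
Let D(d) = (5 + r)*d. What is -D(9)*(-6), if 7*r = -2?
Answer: 1782/7 ≈ 254.57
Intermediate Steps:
r = -2/7 (r = (⅐)*(-2) = -2/7 ≈ -0.28571)
D(d) = 33*d/7 (D(d) = (5 - 2/7)*d = 33*d/7)
-D(9)*(-6) = -33*9/7*(-6) = -1*297/7*(-6) = -297/7*(-6) = 1782/7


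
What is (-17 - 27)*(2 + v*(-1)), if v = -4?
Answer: -264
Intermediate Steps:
(-17 - 27)*(2 + v*(-1)) = (-17 - 27)*(2 - 4*(-1)) = -44*(2 + 4) = -44*6 = -264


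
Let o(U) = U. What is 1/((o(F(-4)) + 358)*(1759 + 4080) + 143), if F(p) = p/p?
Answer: 1/2096344 ≈ 4.7702e-7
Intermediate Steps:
F(p) = 1
1/((o(F(-4)) + 358)*(1759 + 4080) + 143) = 1/((1 + 358)*(1759 + 4080) + 143) = 1/(359*5839 + 143) = 1/(2096201 + 143) = 1/2096344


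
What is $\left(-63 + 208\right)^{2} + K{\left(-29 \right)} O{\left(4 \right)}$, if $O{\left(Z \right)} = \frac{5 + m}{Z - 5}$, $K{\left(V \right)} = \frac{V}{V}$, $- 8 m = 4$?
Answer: $\frac{42041}{2} \approx 21021.0$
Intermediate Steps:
$m = - \frac{1}{2}$ ($m = \left(- \frac{1}{8}\right) 4 = - \frac{1}{2} \approx -0.5$)
$K{\left(V \right)} = 1$
$O{\left(Z \right)} = \frac{9}{2 \left(-5 + Z\right)}$ ($O{\left(Z \right)} = \frac{5 - \frac{1}{2}}{Z - 5} = \frac{9}{2 \left(-5 + Z\right)}$)
$\left(-63 + 208\right)^{2} + K{\left(-29 \right)} O{\left(4 \right)} = \left(-63 + 208\right)^{2} + 1 \frac{9}{2 \left(-5 + 4\right)} = 145^{2} + 1 \frac{9}{2 \left(-1\right)} = 21025 + 1 \cdot \frac{9}{2} \left(-1\right) = 21025 + 1 \left(- \frac{9}{2}\right) = 21025 - \frac{9}{2} = \frac{42041}{2}$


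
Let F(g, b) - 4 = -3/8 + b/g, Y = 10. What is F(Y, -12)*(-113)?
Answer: -10961/40 ≈ -274.02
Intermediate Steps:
F(g, b) = 29/8 + b/g (F(g, b) = 4 + (-3/8 + b/g) = 29/8 + b/g)
F(Y, -12)*(-113) = (29/8 - 12/10)*(-113) = (29/8 - 12*1/10)*(-113) = (29/8 - 6/5)*(-113) = (97/40)*(-113) = -10961/40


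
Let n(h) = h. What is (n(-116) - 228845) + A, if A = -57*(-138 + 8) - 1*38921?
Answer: -260472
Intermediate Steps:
A = -31511 (A = -57*(-130) - 38921 = 7410 - 38921 = -31511)
(n(-116) - 228845) + A = (-116 - 228845) - 31511 = -228961 - 31511 = -260472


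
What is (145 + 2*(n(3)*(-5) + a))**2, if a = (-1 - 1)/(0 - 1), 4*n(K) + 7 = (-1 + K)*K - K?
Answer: 25281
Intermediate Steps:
n(K) = -7/4 - K/4 + K*(-1 + K)/4 (n(K) = -7/4 + ((-1 + K)*K - K)/4 = -7/4 + (K*(-1 + K) - K)/4 = -7/4 + (-K + K*(-1 + K))/4 = -7/4 + (-K/4 + K*(-1 + K)/4) = -7/4 - K/4 + K*(-1 + K)/4)
a = 2 (a = -2/(-1) = -2*(-1) = 2)
(145 + 2*(n(3)*(-5) + a))**2 = (145 + 2*((-7/4 - 1/2*3 + (1/4)*3**2)*(-5) + 2))**2 = (145 + 2*((-7/4 - 3/2 + (1/4)*9)*(-5) + 2))**2 = (145 + 2*((-7/4 - 3/2 + 9/4)*(-5) + 2))**2 = (145 + 2*(-1*(-5) + 2))**2 = (145 + 2*(5 + 2))**2 = (145 + 2*7)**2 = (145 + 14)**2 = 159**2 = 25281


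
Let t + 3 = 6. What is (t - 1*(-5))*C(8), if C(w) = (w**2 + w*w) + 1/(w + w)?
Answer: 2049/2 ≈ 1024.5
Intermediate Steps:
t = 3 (t = -3 + 6 = 3)
C(w) = 1/(2*w) + 2*w**2 (C(w) = (w**2 + w**2) + 1/(2*w) = 2*w**2 + 1/(2*w) = 1/(2*w) + 2*w**2)
(t - 1*(-5))*C(8) = (3 - 1*(-5))*((1/2)*(1 + 4*8**3)/8) = (3 + 5)*((1/2)*(1/8)*(1 + 4*512)) = 8*((1/2)*(1/8)*(1 + 2048)) = 8*((1/2)*(1/8)*2049) = 8*(2049/16) = 2049/2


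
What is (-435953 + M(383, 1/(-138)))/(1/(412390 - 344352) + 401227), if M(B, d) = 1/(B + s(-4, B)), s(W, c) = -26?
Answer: -10589109098360/9745629697839 ≈ -1.0865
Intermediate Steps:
M(B, d) = 1/(-26 + B) (M(B, d) = 1/(B - 26) = 1/(-26 + B))
(-435953 + M(383, 1/(-138)))/(1/(412390 - 344352) + 401227) = (-435953 + 1/(-26 + 383))/(1/(412390 - 344352) + 401227) = (-435953 + 1/357)/(1/68038 + 401227) = -155635220/(357*27298682627/68038) = -155635220/357*68038/27298682627 = -10589109098360/9745629697839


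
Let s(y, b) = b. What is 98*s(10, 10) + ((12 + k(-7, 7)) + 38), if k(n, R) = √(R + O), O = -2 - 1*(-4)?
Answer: 1033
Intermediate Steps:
O = 2 (O = -2 + 4 = 2)
k(n, R) = √(2 + R) (k(n, R) = √(R + 2) = √(2 + R))
98*s(10, 10) + ((12 + k(-7, 7)) + 38) = 98*10 + ((12 + √(2 + 7)) + 38) = 980 + ((12 + √9) + 38) = 980 + ((12 + 3) + 38) = 980 + (15 + 38) = 980 + 53 = 1033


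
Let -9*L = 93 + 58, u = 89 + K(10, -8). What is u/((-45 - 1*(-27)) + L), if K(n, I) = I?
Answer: -729/313 ≈ -2.3291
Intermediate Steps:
u = 81 (u = 89 - 8 = 81)
L = -151/9 (L = -(93 + 58)/9 = -⅑*151 = -151/9 ≈ -16.778)
u/((-45 - 1*(-27)) + L) = 81/((-45 - 1*(-27)) - 151/9) = 81/((-45 + 27) - 151/9) = 81/(-18 - 151/9) = 81/(-313/9) = -9/313*81 = -729/313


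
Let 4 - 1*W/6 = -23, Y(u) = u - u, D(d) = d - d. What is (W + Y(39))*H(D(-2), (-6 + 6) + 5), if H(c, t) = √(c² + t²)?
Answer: 810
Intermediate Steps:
D(d) = 0
Y(u) = 0
W = 162 (W = 24 - 6*(-23) = 24 + 138 = 162)
(W + Y(39))*H(D(-2), (-6 + 6) + 5) = (162 + 0)*√(0² + ((-6 + 6) + 5)²) = 162*√(0 + (0 + 5)²) = 162*√(0 + 5²) = 162*√(0 + 25) = 162*√25 = 162*5 = 810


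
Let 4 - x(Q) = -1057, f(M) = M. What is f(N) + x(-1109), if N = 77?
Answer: 1138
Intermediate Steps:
x(Q) = 1061 (x(Q) = 4 - 1*(-1057) = 4 + 1057 = 1061)
f(N) + x(-1109) = 77 + 1061 = 1138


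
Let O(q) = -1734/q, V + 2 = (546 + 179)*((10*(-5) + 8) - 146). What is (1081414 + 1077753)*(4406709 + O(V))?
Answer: 216148181361921214/22717 ≈ 9.5148e+12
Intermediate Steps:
V = -136302 (V = -2 + (546 + 179)*((10*(-5) + 8) - 146) = -2 + 725*((-50 + 8) - 146) = -2 + 725*(-42 - 146) = -2 + 725*(-188) = -2 - 136300 = -136302)
(1081414 + 1077753)*(4406709 + O(V)) = (1081414 + 1077753)*(4406709 - 1734/(-136302)) = 2159167*(4406709 - 1734*(-1/136302)) = 2159167*(4406709 + 289/22717) = 2159167*(100107208642/22717) = 216148181361921214/22717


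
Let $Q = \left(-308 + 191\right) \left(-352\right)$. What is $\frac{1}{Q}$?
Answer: $\frac{1}{41184} \approx 2.4281 \cdot 10^{-5}$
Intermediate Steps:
$Q = 41184$ ($Q = \left(-117\right) \left(-352\right) = 41184$)
$\frac{1}{Q} = \frac{1}{41184}$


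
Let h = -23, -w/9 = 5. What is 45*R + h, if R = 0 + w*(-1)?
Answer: 2002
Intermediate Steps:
w = -45 (w = -9*5 = -45)
R = 45 (R = 0 - 45*(-1) = 0 + 45 = 45)
45*R + h = 45*45 - 23 = 2025 - 23 = 2002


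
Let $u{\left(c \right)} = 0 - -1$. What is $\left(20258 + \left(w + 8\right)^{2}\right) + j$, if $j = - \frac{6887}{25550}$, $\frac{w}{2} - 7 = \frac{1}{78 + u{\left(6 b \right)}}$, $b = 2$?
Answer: $\frac{3307603246133}{159457550} \approx 20743.0$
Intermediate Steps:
$u{\left(c \right)} = 1$ ($u{\left(c \right)} = 0 + 1 = 1$)
$w = \frac{1108}{79}$ ($w = 14 + \frac{2}{78 + 1} = 14 + \frac{2}{79} = \frac{1108}{79} \approx 14.025$)
$j = - \frac{6887}{25550}$ ($j = \left(-6887\right) \frac{1}{25550} = - \frac{6887}{25550} \approx -0.26955$)
$\left(20258 + \left(w + 8\right)^{2}\right) + j = \left(20258 + \left(\frac{1108}{79} + 8\right)^{2}\right) - \frac{6887}{25550} = \left(20258 + \left(\frac{1740}{79}\right)^{2}\right) - \frac{6887}{25550} = \left(20258 + \frac{3027600}{6241}\right) - \frac{6887}{25550} = \frac{129457778}{6241} - \frac{6887}{25550} = \frac{3307603246133}{159457550}$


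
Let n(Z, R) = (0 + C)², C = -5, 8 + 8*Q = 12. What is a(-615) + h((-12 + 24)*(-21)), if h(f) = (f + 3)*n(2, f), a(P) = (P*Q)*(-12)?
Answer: -2535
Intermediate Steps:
Q = ½ (Q = -1 + (⅛)*12 = -1 + 3/2 = ½ ≈ 0.50000)
n(Z, R) = 25 (n(Z, R) = (0 - 5)² = (-5)² = 25)
a(P) = -6*P (a(P) = (P*(½))*(-12) = (P/2)*(-12) = -6*P)
h(f) = 75 + 25*f (h(f) = (f + 3)*25 = (3 + f)*25 = 75 + 25*f)
a(-615) + h((-12 + 24)*(-21)) = -6*(-615) + (75 + 25*((-12 + 24)*(-21))) = 3690 + (75 + 25*(12*(-21))) = 3690 + (75 + 25*(-252)) = 3690 + (75 - 6300) = 3690 - 6225 = -2535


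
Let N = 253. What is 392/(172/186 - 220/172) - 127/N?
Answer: -396784783/358501 ≈ -1106.8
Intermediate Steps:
392/(172/186 - 220/172) - 127/N = 392/(172/186 - 220/172) - 127/253 = 392/(172*(1/186) - 220*1/172) - 127*1/253 = 392/(86/93 - 55/43) - 127/253 = 392/(-1417/3999) - 127/253 = 392*(-3999/1417) - 127/253 = -1567608/1417 - 127/253 = -396784783/358501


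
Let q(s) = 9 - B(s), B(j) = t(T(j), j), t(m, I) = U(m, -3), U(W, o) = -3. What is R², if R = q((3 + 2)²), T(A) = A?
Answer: 144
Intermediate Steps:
t(m, I) = -3
B(j) = -3
q(s) = 12 (q(s) = 9 - 1*(-3) = 9 + 3 = 12)
R = 12
R² = 12² = 144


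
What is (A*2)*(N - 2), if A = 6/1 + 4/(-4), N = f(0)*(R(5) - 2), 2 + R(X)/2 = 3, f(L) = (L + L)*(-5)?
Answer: -20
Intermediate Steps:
f(L) = -10*L (f(L) = (2*L)*(-5) = -10*L)
R(X) = 2 (R(X) = -4 + 2*3 = -4 + 6 = 2)
N = 0 (N = (-10*0)*(2 - 2) = 0*0 = 0)
A = 5 (A = 6*1 + 4*(-¼) = 6 - 1 = 5)
(A*2)*(N - 2) = (5*2)*(0 - 2) = 10*(-2) = -20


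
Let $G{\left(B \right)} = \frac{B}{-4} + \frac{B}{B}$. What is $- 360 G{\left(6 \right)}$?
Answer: $180$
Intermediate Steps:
$G{\left(B \right)} = 1 - \frac{B}{4}$ ($G{\left(B \right)} = B \left(- \frac{1}{4}\right) + 1 = - \frac{B}{4} + 1 = 1 - \frac{B}{4}$)
$- 360 G{\left(6 \right)} = - 360 \left(1 - \frac{3}{2}\right) = \left(-360\right) \left(- \frac{1}{2}\right) = 180$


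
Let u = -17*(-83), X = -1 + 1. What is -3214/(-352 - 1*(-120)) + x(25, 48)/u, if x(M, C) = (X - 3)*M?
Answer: 2258777/163676 ≈ 13.800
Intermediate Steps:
X = 0
u = 1411
x(M, C) = -3*M (x(M, C) = (0 - 3)*M = -3*M)
-3214/(-352 - 1*(-120)) + x(25, 48)/u = -3214/(-352 - 1*(-120)) - 3*25/1411 = -3214/(-352 + 120) - 75*1/1411 = -3214/(-232) - 75/1411 = -3214*(-1/232) - 75/1411 = 1607/116 - 75/1411 = 2258777/163676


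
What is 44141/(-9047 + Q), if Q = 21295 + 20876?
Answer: 44141/33124 ≈ 1.3326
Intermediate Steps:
Q = 42171
44141/(-9047 + Q) = 44141/(-9047 + 42171) = 44141/33124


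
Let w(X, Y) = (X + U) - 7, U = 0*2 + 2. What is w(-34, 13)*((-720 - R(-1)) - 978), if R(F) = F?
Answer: 66183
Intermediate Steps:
U = 2 (U = 0 + 2 = 2)
w(X, Y) = -5 + X (w(X, Y) = (X + 2) - 7 = (2 + X) - 7 = -5 + X)
w(-34, 13)*((-720 - R(-1)) - 978) = (-5 - 34)*((-720 - 1*(-1)) - 978) = -39*((-720 + 1) - 978) = -39*(-719 - 978) = -39*(-1697) = 66183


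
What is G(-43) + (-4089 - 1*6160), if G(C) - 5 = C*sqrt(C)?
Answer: -10244 - 43*I*sqrt(43) ≈ -10244.0 - 281.97*I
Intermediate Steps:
G(C) = 5 + C**(3/2) (G(C) = 5 + C*sqrt(C) = 5 + C**(3/2))
G(-43) + (-4089 - 1*6160) = (5 + (-43)**(3/2)) + (-4089 - 1*6160) = (5 - 43*I*sqrt(43)) + (-4089 - 6160) = (5 - 43*I*sqrt(43)) - 10249 = -10244 - 43*I*sqrt(43)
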